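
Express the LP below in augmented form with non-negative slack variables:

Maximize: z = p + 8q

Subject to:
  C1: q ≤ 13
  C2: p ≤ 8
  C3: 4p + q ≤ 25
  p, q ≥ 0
max z = p + 8q

s.t.
  q + s1 = 13
  p + s2 = 8
  4p + q + s3 = 25
  p, q, s1, s2, s3 ≥ 0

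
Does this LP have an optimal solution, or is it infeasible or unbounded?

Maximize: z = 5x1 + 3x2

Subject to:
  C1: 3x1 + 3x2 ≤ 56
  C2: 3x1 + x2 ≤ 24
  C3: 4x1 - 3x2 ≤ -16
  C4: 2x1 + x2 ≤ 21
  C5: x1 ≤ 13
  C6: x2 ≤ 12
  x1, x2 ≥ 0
The point (4, 12) satisfies every constraint, so the LP is feasible; the constraints give x1 ≤ 13 and x2 ≤ 12, which with x1, x2 ≥ 0 keep the feasible region inside a bounded box. A feasible, bounded LP attains a finite optimum at a vertex.

Evaluating z = 5x1 + 3x2 at each vertex:
  (0, 5.333): z = 16
  (4.308, 11.08): z = 54.77
  (4, 12): z = 56
  (0, 12): z = 36

Feasible with finite optimum z* = 56 at (4, 12).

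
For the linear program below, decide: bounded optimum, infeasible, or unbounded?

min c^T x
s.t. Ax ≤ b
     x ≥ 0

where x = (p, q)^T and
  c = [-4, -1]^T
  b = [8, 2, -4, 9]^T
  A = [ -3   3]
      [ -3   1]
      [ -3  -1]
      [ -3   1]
Feasible point: (1, 1) satisfies every constraint, so the LP is feasible.
Direction d = (1, 0): for each constraint row a, a·d ≤ 0 —
  (-3)(1) + (3)(0) = -3 ≤ 0
  (-3)(1) + (1)(0) = -3 ≤ 0
  (-3)(1) + (-1)(0) = -3 ≤ 0
  (-3)(1) + (1)(0) = -3 ≤ 0
and d ≥ 0, so (1, 1) + t·d stays feasible for every t ≥ 0. Along this ray z = -4p - q changes by -4 per unit t, so z → −∞.

Unbounded — the objective can decrease without bound over the feasible region.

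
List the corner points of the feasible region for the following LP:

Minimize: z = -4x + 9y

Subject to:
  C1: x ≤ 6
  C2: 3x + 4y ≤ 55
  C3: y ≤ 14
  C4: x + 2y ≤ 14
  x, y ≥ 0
Each vertex is the intersection of two constraint boundaries that also satisfies all remaining constraints:
  x = 0 and y = 0 → (0, 0)
  x = 6 and y = 0 → (6, 0)
  x = 6 and x + 2y = 14 → (6, 4)
  x + 2y = 14 and x = 0 → (0, 7)

Vertices: (0, 0), (6, 0), (6, 4), (0, 7)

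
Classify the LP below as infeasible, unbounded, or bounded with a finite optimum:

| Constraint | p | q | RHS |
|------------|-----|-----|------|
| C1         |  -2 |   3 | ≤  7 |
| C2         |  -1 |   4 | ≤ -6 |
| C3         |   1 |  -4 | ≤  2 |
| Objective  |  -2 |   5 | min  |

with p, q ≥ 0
C3 requires p - 4q ≤ 2, while C2 (-p + 4q ≤ -6) is equivalent to p - 4q ≥ 6. Together they would need 6 ≤ p - 4q ≤ 2, which is impossible since 6 > 2. No point satisfies all constraints.

Infeasible — the constraint set is empty.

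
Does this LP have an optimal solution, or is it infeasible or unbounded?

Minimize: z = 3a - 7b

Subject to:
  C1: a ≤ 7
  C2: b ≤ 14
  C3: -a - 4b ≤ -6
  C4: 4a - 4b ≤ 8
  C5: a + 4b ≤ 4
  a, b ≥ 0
C5 requires a + 4b ≤ 4, while C3 (-a - 4b ≤ -6) is equivalent to a + 4b ≥ 6. Together they would need 6 ≤ a + 4b ≤ 4, which is impossible since 6 > 4. No point satisfies all constraints.

Infeasible: no point satisfies all constraints simultaneously.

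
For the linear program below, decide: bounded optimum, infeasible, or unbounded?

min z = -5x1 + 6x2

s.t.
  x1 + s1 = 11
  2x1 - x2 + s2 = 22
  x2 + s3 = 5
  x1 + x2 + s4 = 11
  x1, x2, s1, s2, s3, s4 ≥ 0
The point (11, 0) satisfies every constraint, so the LP is feasible; the constraints give x1 ≤ 11 and x2 ≤ 5, which with x1, x2 ≥ 0 keep the feasible region inside a bounded box. A feasible, bounded LP attains a finite optimum at a vertex.

Bounded optimum: z* = -55 at (11, 0).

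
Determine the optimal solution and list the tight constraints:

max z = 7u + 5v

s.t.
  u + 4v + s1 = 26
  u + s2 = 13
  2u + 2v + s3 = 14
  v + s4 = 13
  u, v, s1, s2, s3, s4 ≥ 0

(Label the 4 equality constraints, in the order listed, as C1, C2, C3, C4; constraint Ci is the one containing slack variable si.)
Optimal: u = 7, v = 0
Slack at optimum:
  C1: slack = 19
  C2: slack = 6
  C3: slack = 0 (binding)
  C4: slack = 13
  u ≥ 0: u = 7
  v ≥ 0: v = 0 (binding)
Binding constraints: C3, v ≥ 0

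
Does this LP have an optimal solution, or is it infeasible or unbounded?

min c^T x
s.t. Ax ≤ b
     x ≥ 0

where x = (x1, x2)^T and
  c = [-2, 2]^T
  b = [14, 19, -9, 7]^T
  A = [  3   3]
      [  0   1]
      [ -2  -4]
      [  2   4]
One constraint requires 2x1 + 4x2 ≤ 7, while the constraint -2x1 - 4x2 ≤ -9 is equivalent to 2x1 + 4x2 ≥ 9. Together they would need 9 ≤ 2x1 + 4x2 ≤ 7, which is impossible since 9 > 7. No point satisfies all constraints.

Infeasible: no point satisfies all constraints simultaneously.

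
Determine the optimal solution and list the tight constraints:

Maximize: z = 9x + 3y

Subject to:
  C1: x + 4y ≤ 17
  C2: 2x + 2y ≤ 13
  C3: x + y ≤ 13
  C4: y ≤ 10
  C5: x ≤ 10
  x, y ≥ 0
Optimal: x = 6.5, y = 0
Binding: C2, y ≥ 0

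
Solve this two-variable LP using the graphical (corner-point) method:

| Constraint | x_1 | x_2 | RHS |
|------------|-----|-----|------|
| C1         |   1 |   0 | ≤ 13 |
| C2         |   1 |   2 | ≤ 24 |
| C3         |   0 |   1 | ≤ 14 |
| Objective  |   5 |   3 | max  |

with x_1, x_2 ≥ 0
Each vertex is the intersection of two constraint boundaries that also satisfies all remaining constraints:
  x_1 = 0 and x_2 = 0 → (0, 0)
  x_1 = 13 and x_2 = 0 → (13, 0)
  x_1 = 13 and x_1 + 2x_2 = 24 → (13, 5.5)
  x_1 + 2x_2 = 24 and x_1 = 0 → (0, 12)

Evaluating z = 5x_1 + 3x_2 at each vertex:
  (0, 0): z = 0
  (13, 0): z = 65
  (13, 5.5): z = 81.5
  (0, 12): z = 36

The maximum is at (13, 5.5) with z = 81.5.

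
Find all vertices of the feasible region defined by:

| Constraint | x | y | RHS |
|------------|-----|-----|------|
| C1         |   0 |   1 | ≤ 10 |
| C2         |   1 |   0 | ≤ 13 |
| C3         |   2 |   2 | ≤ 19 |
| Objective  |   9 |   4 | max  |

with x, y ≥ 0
Each vertex is the intersection of two constraint boundaries that also satisfies all remaining constraints:
  x = 0 and y = 0 → (0, 0)
  2x + 2y = 19 and y = 0 → (9.5, 0)
  2x + 2y = 19 and x = 0 → (0, 9.5)

Vertices: (0, 0), (9.5, 0), (0, 9.5)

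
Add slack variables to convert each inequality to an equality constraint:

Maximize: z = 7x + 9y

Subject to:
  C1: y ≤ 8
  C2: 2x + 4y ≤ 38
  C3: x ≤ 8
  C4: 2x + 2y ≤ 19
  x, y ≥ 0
max z = 7x + 9y

s.t.
  y + s1 = 8
  2x + 4y + s2 = 38
  x + s3 = 8
  2x + 2y + s4 = 19
  x, y, s1, s2, s3, s4 ≥ 0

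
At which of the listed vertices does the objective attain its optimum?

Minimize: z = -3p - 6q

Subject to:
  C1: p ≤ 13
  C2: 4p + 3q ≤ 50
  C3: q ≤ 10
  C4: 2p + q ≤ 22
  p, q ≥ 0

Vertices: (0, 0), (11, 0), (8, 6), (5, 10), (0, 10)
Evaluating z = -3p - 6q at each vertex:
  (0, 0): z = 0
  (11, 0): z = -33
  (8, 6): z = -60
  (5, 10): z = -75
  (0, 10): z = -60

The smallest value is z = -75, attained at (5, 10).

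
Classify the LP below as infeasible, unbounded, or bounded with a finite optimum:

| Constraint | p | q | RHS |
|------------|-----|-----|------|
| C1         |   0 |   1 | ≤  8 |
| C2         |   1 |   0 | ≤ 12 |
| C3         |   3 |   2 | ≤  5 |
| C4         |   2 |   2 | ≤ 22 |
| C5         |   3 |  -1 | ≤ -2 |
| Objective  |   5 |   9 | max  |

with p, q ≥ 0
The point (0, 2.5) satisfies every constraint, so the LP is feasible; the constraints give p ≤ 12 and q ≤ 8, which with p, q ≥ 0 keep the feasible region inside a bounded box. A feasible, bounded LP attains a finite optimum at a vertex.

Bounded optimum: z* = 22.5 at (0, 2.5).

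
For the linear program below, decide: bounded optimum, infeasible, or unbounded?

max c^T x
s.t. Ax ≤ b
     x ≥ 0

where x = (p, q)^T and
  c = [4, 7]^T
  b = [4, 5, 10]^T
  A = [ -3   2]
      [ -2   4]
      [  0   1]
Feasible point: (0, 0) satisfies every constraint, so the LP is feasible.
Direction d = (1, 0): for each constraint row a, a·d ≤ 0 —
  (-3)(1) + (2)(0) = -3 ≤ 0
  (-2)(1) + (4)(0) = -2 ≤ 0
  (0)(1) + (1)(0) = 0 ≤ 0
and d ≥ 0, so (0, 0) + t·d stays feasible for every t ≥ 0. Along this ray z = 4p + 7q changes by 4 per unit t, so z → +∞.

Unbounded — the objective can increase without bound over the feasible region.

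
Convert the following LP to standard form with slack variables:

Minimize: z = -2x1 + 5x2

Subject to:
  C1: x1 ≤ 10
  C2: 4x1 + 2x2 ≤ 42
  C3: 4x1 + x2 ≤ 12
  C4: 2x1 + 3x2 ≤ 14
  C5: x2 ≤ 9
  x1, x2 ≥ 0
min z = -2x1 + 5x2

s.t.
  x1 + s1 = 10
  4x1 + 2x2 + s2 = 42
  4x1 + x2 + s3 = 12
  2x1 + 3x2 + s4 = 14
  x2 + s5 = 9
  x1, x2, s1, s2, s3, s4, s5 ≥ 0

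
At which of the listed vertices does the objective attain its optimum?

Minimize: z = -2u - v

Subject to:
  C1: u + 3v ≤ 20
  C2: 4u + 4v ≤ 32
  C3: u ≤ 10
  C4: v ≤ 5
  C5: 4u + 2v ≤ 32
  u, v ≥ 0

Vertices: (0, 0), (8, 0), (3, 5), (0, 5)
(8, 0) with z = -16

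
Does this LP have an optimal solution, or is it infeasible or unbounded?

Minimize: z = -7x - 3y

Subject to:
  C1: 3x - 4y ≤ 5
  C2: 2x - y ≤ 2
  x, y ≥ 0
Feasible point: (0, 0) satisfies every constraint, so the LP is feasible.
Direction d = (0, 1): for each constraint row a, a·d ≤ 0 —
  (3)(0) + (-4)(1) = -4 ≤ 0
  (2)(0) + (-1)(1) = -1 ≤ 0
and d ≥ 0, so (0, 0) + t·d stays feasible for every t ≥ 0. Along this ray z = -7x - 3y changes by -3 per unit t, so z → −∞.

Unbounded: there is a feasible ray along which z → −∞.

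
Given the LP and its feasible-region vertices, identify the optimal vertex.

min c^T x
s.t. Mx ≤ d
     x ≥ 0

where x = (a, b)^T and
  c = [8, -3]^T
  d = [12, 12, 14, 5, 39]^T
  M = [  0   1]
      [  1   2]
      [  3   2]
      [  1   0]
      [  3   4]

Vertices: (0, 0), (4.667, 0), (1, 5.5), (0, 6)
Evaluating z = 8a - 3b at each vertex:
  (0, 0): z = 0
  (4.667, 0): z = 37.33
  (1, 5.5): z = -8.5
  (0, 6): z = -18

The smallest value is z = -18, attained at (0, 6).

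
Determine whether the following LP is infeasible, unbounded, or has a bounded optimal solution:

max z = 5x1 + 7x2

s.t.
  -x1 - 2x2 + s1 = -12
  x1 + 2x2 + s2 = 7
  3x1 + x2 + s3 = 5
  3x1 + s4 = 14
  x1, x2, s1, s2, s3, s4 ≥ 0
The row x1 + 2x2 + s2 = 7 with s2 ≥ 0 requires x1 + 2x2 ≤ 7, while the row -x1 - 2x2 + s1 = -12 with s1 ≥ 0 is equivalent to x1 + 2x2 ≥ 12. Together they would need 12 ≤ x1 + 2x2 ≤ 7, which is impossible since 12 > 7. No point satisfies all constraints.

The feasible region is empty; the LP is infeasible.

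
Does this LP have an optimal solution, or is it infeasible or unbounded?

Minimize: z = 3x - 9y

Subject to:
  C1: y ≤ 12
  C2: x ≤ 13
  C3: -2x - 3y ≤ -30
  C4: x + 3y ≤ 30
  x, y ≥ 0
The point (0, 10) satisfies every constraint, so the LP is feasible; the constraints give x ≤ 13 and y ≤ 12, which with x, y ≥ 0 keep the feasible region inside a bounded box. A feasible, bounded LP attains a finite optimum at a vertex.

Evaluating z = 3x - 9y at each vertex:
  (13, 1.333): z = 27
  (13, 5.667): z = -12
  (0, 10): z = -90

The LP has an optimal solution: (0, 10) with z = -90.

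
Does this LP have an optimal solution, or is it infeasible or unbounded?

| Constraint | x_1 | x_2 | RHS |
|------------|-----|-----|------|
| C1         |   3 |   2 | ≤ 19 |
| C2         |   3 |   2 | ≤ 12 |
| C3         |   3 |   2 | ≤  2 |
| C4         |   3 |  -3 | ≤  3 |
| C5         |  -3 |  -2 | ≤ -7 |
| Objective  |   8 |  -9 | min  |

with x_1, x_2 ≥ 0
C3 requires 3x_1 + 2x_2 ≤ 2, while C5 (-3x_1 - 2x_2 ≤ -7) is equivalent to 3x_1 + 2x_2 ≥ 7. Together they would need 7 ≤ 3x_1 + 2x_2 ≤ 2, which is impossible since 7 > 2. No point satisfies all constraints.

The feasible region is empty; the LP is infeasible.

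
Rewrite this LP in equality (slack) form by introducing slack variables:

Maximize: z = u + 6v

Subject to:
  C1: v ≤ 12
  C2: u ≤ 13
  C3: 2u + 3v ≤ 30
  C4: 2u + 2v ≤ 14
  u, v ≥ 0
max z = u + 6v

s.t.
  v + s1 = 12
  u + s2 = 13
  2u + 3v + s3 = 30
  2u + 2v + s4 = 14
  u, v, s1, s2, s3, s4 ≥ 0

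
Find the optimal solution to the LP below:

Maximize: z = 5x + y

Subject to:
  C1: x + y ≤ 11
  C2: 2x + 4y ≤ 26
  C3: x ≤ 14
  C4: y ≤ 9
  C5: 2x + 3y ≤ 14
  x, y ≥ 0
Each vertex is the intersection of two constraint boundaries that also satisfies all remaining constraints:
  x = 0 and y = 0 → (0, 0)
  2x + 3y = 14 and y = 0 → (7, 0)
  2x + 3y = 14 and x = 0 → (0, 4.667)

Evaluating z = 5x + y at each vertex:
  (0, 0): z = 0
  (7, 0): z = 35
  (0, 4.667): z = 4.667

The maximum is at (7, 0) with z = 35.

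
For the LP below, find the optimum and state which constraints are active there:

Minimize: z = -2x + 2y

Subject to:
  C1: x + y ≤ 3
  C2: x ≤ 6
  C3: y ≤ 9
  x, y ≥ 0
Optimal: x = 3, y = 0
Binding: C1, y ≥ 0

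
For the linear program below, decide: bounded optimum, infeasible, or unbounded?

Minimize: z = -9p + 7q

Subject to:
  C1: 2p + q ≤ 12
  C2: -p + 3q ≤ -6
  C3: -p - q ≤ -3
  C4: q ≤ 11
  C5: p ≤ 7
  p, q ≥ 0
The point (6, 0) satisfies every constraint, so the LP is feasible; the constraints give p ≤ 7 and q ≤ 11, which with p, q ≥ 0 keep the feasible region inside a bounded box. A feasible, bounded LP attains a finite optimum at a vertex.

Bounded optimum: z* = -54 at (6, 0).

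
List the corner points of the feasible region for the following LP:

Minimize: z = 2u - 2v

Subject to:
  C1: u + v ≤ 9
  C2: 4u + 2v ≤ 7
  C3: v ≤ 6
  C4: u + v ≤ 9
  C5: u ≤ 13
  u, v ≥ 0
Each vertex is the intersection of two constraint boundaries that also satisfies all remaining constraints:
  u = 0 and v = 0 → (0, 0)
  4u + 2v = 7 and v = 0 → (1.75, 0)
  4u + 2v = 7 and u = 0 → (0, 3.5)

Vertices: (0, 0), (1.75, 0), (0, 3.5)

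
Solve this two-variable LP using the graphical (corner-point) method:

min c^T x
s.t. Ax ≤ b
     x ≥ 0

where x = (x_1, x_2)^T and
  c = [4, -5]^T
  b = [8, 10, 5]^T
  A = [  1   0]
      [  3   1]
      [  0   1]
Each vertex is the intersection of two constraint boundaries that also satisfies all remaining constraints:
  x_1 = 0 and x_2 = 0 → (0, 0)
  3x_1 + x_2 = 10 and x_2 = 0 → (3.333, 0)
  3x_1 + x_2 = 10 and x_2 = 5 → (1.667, 5)
  x_2 = 5 and x_1 = 0 → (0, 5)

Evaluating z = 4x_1 - 5x_2 at each vertex:
  (0, 0): z = 0
  (3.333, 0): z = 13.33
  (1.667, 5): z = -18.33
  (0, 5): z = -25

The minimum is at (0, 5) with z = -25.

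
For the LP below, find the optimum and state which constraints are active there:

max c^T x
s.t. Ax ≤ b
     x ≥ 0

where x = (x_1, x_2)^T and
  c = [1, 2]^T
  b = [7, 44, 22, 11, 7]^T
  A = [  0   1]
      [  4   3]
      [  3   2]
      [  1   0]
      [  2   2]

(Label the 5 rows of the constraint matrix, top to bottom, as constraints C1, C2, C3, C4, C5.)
Optimal: x_1 = 0, x_2 = 3.5
Slack at optimum:
  C1: slack = 3.5
  C2: slack = 33.5
  C3: slack = 15
  C4: slack = 11
  C5: slack = 0 (binding)
  x_1 ≥ 0: x_1 = 0 (binding)
  x_2 ≥ 0: x_2 = 3.5
Binding constraints: C5, x_1 ≥ 0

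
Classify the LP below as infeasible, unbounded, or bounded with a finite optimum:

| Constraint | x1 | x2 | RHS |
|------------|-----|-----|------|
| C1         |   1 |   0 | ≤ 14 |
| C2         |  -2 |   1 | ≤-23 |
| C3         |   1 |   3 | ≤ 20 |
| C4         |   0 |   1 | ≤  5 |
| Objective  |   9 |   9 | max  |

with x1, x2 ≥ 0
The point (14, 2) satisfies every constraint, so the LP is feasible; the constraints give x1 ≤ 14 and x2 ≤ 5, which with x1, x2 ≥ 0 keep the feasible region inside a bounded box. A feasible, bounded LP attains a finite optimum at a vertex.

Evaluating z = 9x1 + 9x2 at each vertex:
  (11.5, 0): z = 103.5
  (14, 0): z = 126
  (14, 2): z = 144
  (12.71, 2.429): z = 136.3

Feasible with finite optimum z* = 144 at (14, 2).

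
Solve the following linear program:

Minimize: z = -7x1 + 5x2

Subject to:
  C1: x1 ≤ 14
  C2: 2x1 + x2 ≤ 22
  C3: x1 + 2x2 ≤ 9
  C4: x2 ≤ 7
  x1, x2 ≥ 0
Each vertex is the intersection of two constraint boundaries that also satisfies all remaining constraints:
  x1 = 0 and x2 = 0 → (0, 0)
  x1 + 2x2 = 9 and x2 = 0 → (9, 0)
  x1 + 2x2 = 9 and x1 = 0 → (0, 4.5)

Evaluating z = -7x1 + 5x2 at each vertex:
  (0, 0): z = 0
  (9, 0): z = -63
  (0, 4.5): z = 22.5

The minimum is at (9, 0) with z = -63.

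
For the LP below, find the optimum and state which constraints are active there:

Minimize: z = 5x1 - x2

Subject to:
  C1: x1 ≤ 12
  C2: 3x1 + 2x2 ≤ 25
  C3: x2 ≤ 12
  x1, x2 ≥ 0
Optimal: x1 = 0, x2 = 12
Slack at optimum:
  C1: slack = 12
  C2: slack = 1
  C3: slack = 0 (binding)
  x1 ≥ 0: x1 = 0 (binding)
  x2 ≥ 0: x2 = 12
Binding constraints: C3, x1 ≥ 0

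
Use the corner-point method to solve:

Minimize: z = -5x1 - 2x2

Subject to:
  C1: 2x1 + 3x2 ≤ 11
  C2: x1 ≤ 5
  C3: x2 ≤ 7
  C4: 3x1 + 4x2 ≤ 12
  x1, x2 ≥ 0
Each vertex is the intersection of two constraint boundaries that also satisfies all remaining constraints:
  x1 = 0 and x2 = 0 → (0, 0)
  3x1 + 4x2 = 12 and x2 = 0 → (4, 0)
  3x1 + 4x2 = 12 and x1 = 0 → (0, 3)

Evaluating z = -5x1 - 2x2 at each vertex:
  (0, 0): z = 0
  (4, 0): z = -20
  (0, 3): z = -6

The minimum is at (4, 0) with z = -20.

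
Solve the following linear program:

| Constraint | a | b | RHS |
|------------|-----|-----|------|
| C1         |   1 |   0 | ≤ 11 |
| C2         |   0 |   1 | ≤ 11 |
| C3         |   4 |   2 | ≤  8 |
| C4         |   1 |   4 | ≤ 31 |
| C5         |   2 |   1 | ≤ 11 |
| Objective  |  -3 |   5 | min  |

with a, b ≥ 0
Each vertex is the intersection of two constraint boundaries that also satisfies all remaining constraints:
  a = 0 and b = 0 → (0, 0)
  4a + 2b = 8 and b = 0 → (2, 0)
  4a + 2b = 8 and a = 0 → (0, 4)

Evaluating z = -3a + 5b at each vertex:
  (0, 0): z = 0
  (2, 0): z = -6
  (0, 4): z = 20

The minimum is at (2, 0) with z = -6.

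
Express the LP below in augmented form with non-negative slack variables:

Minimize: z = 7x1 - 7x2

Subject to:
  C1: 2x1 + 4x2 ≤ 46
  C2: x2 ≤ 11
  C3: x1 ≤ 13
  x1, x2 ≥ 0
min z = 7x1 - 7x2

s.t.
  2x1 + 4x2 + s1 = 46
  x2 + s2 = 11
  x1 + s3 = 13
  x1, x2, s1, s2, s3 ≥ 0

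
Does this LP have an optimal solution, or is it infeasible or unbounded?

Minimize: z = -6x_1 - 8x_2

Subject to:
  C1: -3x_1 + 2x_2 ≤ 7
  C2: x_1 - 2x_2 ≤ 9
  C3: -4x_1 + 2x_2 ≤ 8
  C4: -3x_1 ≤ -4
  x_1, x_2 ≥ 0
Feasible point: (2, 0) satisfies every constraint, so the LP is feasible.
Direction d = (1, 1): for each constraint row a, a·d ≤ 0 —
  (-3)(1) + (2)(1) = -1 ≤ 0
  (1)(1) + (-2)(1) = -1 ≤ 0
  (-4)(1) + (2)(1) = -2 ≤ 0
  (-3)(1) + (0)(1) = -3 ≤ 0
and d ≥ 0, so (2, 0) + t·d stays feasible for every t ≥ 0. Along this ray z = -6x_1 - 8x_2 changes by -14 per unit t, so z → −∞.

The LP is unbounded; z can be made arbitrarily small.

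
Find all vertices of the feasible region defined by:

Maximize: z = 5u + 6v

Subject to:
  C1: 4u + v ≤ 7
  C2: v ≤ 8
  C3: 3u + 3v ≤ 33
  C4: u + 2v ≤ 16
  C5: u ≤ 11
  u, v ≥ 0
Each vertex is the intersection of two constraint boundaries that also satisfies all remaining constraints:
  u = 0 and v = 0 → (0, 0)
  4u + v = 7 and v = 0 → (1.75, 0)
  4u + v = 7 and u = 0 → (0, 7)

Vertices: (0, 0), (1.75, 0), (0, 7)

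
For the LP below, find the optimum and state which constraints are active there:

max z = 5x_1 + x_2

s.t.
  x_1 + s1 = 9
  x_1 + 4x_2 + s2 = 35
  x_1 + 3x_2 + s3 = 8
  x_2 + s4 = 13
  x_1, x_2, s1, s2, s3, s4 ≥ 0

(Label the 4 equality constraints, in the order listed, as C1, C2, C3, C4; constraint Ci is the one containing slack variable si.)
Optimal: x_1 = 8, x_2 = 0
Slack at optimum:
  C1: slack = 1
  C2: slack = 27
  C3: slack = 0 (binding)
  C4: slack = 13
  x_1 ≥ 0: x_1 = 8
  x_2 ≥ 0: x_2 = 0 (binding)
Binding constraints: C3, x_2 ≥ 0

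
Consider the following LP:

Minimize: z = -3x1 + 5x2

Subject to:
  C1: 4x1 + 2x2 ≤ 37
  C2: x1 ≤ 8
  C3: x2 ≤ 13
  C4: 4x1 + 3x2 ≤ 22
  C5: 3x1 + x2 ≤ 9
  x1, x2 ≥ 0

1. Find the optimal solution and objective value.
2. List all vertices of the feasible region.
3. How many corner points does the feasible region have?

1. x1 = 3, x2 = 0, z = -9
2. (0, 0), (3, 0), (1, 6), (0, 7.333)
3. 4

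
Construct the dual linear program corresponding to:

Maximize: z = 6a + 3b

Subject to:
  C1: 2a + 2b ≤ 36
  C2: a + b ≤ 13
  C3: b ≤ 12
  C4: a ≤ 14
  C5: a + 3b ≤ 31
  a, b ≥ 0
Minimize: z = 36y1 + 13y2 + 12y3 + 14y4 + 31y5

Subject to:
  C1: -2y1 - y2 - y4 - y5 ≤ -6
  C2: -2y1 - y2 - y3 - 3y5 ≤ -3
  y1, y2, y3, y4, y5 ≥ 0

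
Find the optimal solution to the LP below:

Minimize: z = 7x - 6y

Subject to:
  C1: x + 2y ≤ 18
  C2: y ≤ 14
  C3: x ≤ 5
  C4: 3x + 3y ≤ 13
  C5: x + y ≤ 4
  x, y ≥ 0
Each vertex is the intersection of two constraint boundaries that also satisfies all remaining constraints:
  x = 0 and y = 0 → (0, 0)
  x + y = 4 and y = 0 → (4, 0)
  x + y = 4 and x = 0 → (0, 4)

Evaluating z = 7x - 6y at each vertex:
  (0, 0): z = 0
  (4, 0): z = 28
  (0, 4): z = -24

The minimum is at (0, 4) with z = -24.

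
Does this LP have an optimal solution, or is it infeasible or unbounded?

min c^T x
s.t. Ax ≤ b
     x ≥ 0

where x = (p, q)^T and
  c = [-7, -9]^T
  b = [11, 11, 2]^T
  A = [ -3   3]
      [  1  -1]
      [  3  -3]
Feasible point: (0, 0) satisfies every constraint, so the LP is feasible.
Direction d = (1, 1): for each constraint row a, a·d ≤ 0 —
  (-3)(1) + (3)(1) = 0 ≤ 0
  (1)(1) + (-1)(1) = 0 ≤ 0
  (3)(1) + (-3)(1) = 0 ≤ 0
and d ≥ 0, so (0, 0) + t·d stays feasible for every t ≥ 0. Along this ray z = -7p - 9q changes by -16 per unit t, so z → −∞.

The LP is unbounded; z can be made arbitrarily small.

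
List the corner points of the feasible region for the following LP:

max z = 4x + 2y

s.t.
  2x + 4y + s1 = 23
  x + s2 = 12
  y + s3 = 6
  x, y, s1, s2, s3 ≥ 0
Each vertex is the intersection of two constraint boundaries that also satisfies all remaining constraints:
  x = 0 and y = 0 → (0, 0)
  2x + 4y = 23 and y = 0 → (11.5, 0)
  2x + 4y = 23 and x = 0 → (0, 5.75)

Vertices: (0, 0), (11.5, 0), (0, 5.75)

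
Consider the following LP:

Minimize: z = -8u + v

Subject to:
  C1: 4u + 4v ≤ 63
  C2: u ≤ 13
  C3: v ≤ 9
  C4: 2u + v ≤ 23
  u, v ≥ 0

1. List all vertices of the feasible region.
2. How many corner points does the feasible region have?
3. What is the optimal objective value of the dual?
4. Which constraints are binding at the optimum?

1. (0, 0), (11.5, 0), (7.25, 8.5), (6.75, 9), (0, 9)
2. 5
3. -92 (by strong duality, equal to the primal optimum)
4. C4, v ≥ 0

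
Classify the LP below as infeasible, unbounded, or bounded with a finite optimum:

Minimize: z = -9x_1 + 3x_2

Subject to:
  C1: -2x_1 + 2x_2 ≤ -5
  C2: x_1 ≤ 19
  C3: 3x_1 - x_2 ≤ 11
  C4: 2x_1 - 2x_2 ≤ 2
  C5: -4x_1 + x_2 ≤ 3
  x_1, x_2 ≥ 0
C4 requires 2x_1 - 2x_2 ≤ 2, while C1 (-2x_1 + 2x_2 ≤ -5) is equivalent to 2x_1 - 2x_2 ≥ 5. Together they would need 5 ≤ 2x_1 - 2x_2 ≤ 2, which is impossible since 5 > 2. No point satisfies all constraints.

Infeasible — the constraint set is empty.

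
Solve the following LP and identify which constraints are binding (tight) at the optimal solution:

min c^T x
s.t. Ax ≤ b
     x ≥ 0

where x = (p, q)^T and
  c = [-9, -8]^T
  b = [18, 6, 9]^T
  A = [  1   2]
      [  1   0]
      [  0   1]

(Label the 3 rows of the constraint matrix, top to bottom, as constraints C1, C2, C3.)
Optimal: p = 6, q = 6
Slack at optimum:
  C1: slack = 0 (binding)
  C2: slack = 0 (binding)
  C3: slack = 3
  p ≥ 0: p = 6
  q ≥ 0: q = 6
Binding constraints: C1, C2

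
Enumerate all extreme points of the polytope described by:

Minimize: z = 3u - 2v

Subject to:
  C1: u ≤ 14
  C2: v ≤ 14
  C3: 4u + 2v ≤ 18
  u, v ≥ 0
Each vertex is the intersection of two constraint boundaries that also satisfies all remaining constraints:
  u = 0 and v = 0 → (0, 0)
  4u + 2v = 18 and v = 0 → (4.5, 0)
  4u + 2v = 18 and u = 0 → (0, 9)

Vertices: (0, 0), (4.5, 0), (0, 9)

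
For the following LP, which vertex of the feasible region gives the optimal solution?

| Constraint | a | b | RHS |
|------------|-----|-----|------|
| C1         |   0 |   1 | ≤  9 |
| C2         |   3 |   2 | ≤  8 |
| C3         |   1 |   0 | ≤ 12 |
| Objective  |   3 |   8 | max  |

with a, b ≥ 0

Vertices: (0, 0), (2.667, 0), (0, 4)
(0, 4) with z = 32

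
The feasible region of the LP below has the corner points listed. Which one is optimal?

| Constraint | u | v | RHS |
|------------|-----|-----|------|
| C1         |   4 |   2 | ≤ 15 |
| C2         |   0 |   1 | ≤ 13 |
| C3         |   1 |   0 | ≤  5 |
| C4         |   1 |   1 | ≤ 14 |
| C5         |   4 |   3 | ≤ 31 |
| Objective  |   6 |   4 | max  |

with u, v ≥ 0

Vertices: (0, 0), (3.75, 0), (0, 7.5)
Evaluating z = 6u + 4v at each vertex:
  (0, 0): z = 0
  (3.75, 0): z = 22.5
  (0, 7.5): z = 30

The largest value is z = 30, attained at (0, 7.5).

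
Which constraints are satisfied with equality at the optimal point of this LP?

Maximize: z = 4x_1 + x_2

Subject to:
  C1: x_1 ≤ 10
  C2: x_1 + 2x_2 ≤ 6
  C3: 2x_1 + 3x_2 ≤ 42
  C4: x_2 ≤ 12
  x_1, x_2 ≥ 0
Optimal: x_1 = 6, x_2 = 0
Slack at optimum:
  C1: slack = 4
  C2: slack = 0 (binding)
  C3: slack = 30
  C4: slack = 12
  x_1 ≥ 0: x_1 = 6
  x_2 ≥ 0: x_2 = 0 (binding)
Binding constraints: C2, x_2 ≥ 0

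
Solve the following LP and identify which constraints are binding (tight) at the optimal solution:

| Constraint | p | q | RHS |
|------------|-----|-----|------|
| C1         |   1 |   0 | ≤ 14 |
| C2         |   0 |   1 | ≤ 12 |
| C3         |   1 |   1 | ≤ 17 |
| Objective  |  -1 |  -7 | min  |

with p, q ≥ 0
Optimal: p = 5, q = 12
Slack at optimum:
  C1: slack = 9
  C2: slack = 0 (binding)
  C3: slack = 0 (binding)
  p ≥ 0: p = 5
  q ≥ 0: q = 12
Binding constraints: C2, C3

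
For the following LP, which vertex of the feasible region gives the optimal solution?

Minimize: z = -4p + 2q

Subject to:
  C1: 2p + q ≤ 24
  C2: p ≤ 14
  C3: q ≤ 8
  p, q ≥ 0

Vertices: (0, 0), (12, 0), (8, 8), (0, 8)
(12, 0) with z = -48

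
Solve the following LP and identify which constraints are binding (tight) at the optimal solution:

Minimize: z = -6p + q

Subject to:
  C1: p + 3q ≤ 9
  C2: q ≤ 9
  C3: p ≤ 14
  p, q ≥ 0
Optimal: p = 9, q = 0
Slack at optimum:
  C1: slack = 0 (binding)
  C2: slack = 9
  C3: slack = 5
  p ≥ 0: p = 9
  q ≥ 0: q = 0 (binding)
Binding constraints: C1, q ≥ 0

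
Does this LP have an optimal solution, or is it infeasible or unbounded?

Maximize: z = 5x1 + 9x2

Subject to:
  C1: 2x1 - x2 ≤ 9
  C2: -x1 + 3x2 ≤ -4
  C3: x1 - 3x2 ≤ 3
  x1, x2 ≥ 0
C3 requires x1 - 3x2 ≤ 3, while C2 (-x1 + 3x2 ≤ -4) is equivalent to x1 - 3x2 ≥ 4. Together they would need 4 ≤ x1 - 3x2 ≤ 3, which is impossible since 4 > 3. No point satisfies all constraints.

Infeasible: no point satisfies all constraints simultaneously.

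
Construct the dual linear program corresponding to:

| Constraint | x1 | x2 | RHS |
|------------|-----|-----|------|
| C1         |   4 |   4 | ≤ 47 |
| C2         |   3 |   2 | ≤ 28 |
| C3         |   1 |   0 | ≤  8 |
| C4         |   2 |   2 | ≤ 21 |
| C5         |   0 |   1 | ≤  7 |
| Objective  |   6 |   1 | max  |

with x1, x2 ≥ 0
Minimize: z = 47y1 + 28y2 + 8y3 + 21y4 + 7y5

Subject to:
  C1: -4y1 - 3y2 - y3 - 2y4 ≤ -6
  C2: -4y1 - 2y2 - 2y4 - y5 ≤ -1
  y1, y2, y3, y4, y5 ≥ 0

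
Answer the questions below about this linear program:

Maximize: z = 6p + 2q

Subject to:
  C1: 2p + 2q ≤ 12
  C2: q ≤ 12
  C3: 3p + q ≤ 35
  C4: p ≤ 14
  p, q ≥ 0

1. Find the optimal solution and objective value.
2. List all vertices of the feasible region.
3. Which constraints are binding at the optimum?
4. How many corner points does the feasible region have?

1. p = 6, q = 0, z = 36
2. (0, 0), (6, 0), (0, 6)
3. C1, q ≥ 0
4. 3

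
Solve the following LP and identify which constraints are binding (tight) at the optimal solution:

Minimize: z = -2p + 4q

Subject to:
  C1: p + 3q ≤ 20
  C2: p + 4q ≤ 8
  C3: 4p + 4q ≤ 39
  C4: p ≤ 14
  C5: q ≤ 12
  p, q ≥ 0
Optimal: p = 8, q = 0
Binding: C2, q ≥ 0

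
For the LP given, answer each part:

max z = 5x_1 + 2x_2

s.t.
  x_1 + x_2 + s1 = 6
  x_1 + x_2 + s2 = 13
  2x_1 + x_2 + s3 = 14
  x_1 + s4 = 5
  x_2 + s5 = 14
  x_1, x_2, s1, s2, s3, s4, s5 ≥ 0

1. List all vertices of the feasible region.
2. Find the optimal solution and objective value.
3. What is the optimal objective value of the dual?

1. (0, 0), (5, 0), (5, 1), (0, 6)
2. x_1 = 5, x_2 = 1, z = 27
3. 27 (by strong duality, equal to the primal optimum)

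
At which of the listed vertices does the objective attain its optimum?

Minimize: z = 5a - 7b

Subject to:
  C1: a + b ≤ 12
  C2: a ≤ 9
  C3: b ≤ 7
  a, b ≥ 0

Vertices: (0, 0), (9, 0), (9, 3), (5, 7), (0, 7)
(0, 7) with z = -49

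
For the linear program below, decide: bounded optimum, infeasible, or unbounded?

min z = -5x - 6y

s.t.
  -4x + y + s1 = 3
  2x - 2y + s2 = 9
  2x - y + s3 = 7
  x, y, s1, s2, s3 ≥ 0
Feasible point: (0, 0) satisfies every constraint, so the LP is feasible.
Direction d = (1, 4): for each constraint row a, a·d ≤ 0 —
  (-4)(1) + (1)(4) = 0 ≤ 0
  (2)(1) + (-2)(4) = -6 ≤ 0
  (2)(1) + (-1)(4) = -2 ≤ 0
and d ≥ 0, so (0, 0) + t·d stays feasible for every t ≥ 0. Along this ray z = -5x - 6y changes by -29 per unit t, so z → −∞.

Unbounded: there is a feasible ray along which z → −∞.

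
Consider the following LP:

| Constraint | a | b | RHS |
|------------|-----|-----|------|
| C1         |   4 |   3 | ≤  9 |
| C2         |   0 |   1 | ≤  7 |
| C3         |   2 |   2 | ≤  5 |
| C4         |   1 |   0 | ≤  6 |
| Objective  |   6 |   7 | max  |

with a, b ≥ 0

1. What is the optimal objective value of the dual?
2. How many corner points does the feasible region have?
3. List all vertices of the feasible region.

1. 17.5 (by strong duality, equal to the primal optimum)
2. 4
3. (0, 0), (2.25, 0), (1.5, 1), (0, 2.5)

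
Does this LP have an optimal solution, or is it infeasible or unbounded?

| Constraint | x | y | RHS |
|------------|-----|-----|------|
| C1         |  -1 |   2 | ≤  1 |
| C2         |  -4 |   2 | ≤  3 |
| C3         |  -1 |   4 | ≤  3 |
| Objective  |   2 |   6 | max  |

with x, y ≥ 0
Feasible point: (0, 0) satisfies every constraint, so the LP is feasible.
Direction d = (1, 0): for each constraint row a, a·d ≤ 0 —
  (-1)(1) + (2)(0) = -1 ≤ 0
  (-4)(1) + (2)(0) = -4 ≤ 0
  (-1)(1) + (4)(0) = -1 ≤ 0
and d ≥ 0, so (0, 0) + t·d stays feasible for every t ≥ 0. Along this ray z = 2x + 6y changes by 2 per unit t, so z → +∞.

Unbounded — the objective can increase without bound over the feasible region.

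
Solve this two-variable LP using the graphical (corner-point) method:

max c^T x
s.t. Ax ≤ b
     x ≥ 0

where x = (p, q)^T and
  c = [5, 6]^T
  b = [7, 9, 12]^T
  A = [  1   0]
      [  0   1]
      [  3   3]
Each vertex is the intersection of two constraint boundaries that also satisfies all remaining constraints:
  p = 0 and q = 0 → (0, 0)
  3p + 3q = 12 and q = 0 → (4, 0)
  3p + 3q = 12 and p = 0 → (0, 4)

Evaluating z = 5p + 6q at each vertex:
  (0, 0): z = 0
  (4, 0): z = 20
  (0, 4): z = 24

The maximum is at (0, 4) with z = 24.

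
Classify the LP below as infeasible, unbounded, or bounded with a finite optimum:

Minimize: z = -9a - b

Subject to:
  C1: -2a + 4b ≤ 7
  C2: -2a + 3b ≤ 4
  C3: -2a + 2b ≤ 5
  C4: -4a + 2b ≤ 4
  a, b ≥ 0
Feasible point: (0, 0) satisfies every constraint, so the LP is feasible.
Direction d = (1, 0): for each constraint row a, a·d ≤ 0 —
  (-2)(1) + (4)(0) = -2 ≤ 0
  (-2)(1) + (3)(0) = -2 ≤ 0
  (-2)(1) + (2)(0) = -2 ≤ 0
  (-4)(1) + (2)(0) = -4 ≤ 0
and d ≥ 0, so (0, 0) + t·d stays feasible for every t ≥ 0. Along this ray z = -9a - b changes by -9 per unit t, so z → −∞.

The LP is unbounded; z can be made arbitrarily small.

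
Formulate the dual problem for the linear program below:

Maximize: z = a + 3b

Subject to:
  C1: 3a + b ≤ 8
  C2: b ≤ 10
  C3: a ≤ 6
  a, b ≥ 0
Minimize: z = 8y1 + 10y2 + 6y3

Subject to:
  C1: -3y1 - y3 ≤ -1
  C2: -y1 - y2 ≤ -3
  y1, y2, y3 ≥ 0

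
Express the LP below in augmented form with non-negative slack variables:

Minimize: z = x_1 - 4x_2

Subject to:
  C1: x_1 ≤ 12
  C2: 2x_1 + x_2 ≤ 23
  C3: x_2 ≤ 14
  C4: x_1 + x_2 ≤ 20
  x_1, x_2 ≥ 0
min z = x_1 - 4x_2

s.t.
  x_1 + s1 = 12
  2x_1 + x_2 + s2 = 23
  x_2 + s3 = 14
  x_1 + x_2 + s4 = 20
  x_1, x_2, s1, s2, s3, s4 ≥ 0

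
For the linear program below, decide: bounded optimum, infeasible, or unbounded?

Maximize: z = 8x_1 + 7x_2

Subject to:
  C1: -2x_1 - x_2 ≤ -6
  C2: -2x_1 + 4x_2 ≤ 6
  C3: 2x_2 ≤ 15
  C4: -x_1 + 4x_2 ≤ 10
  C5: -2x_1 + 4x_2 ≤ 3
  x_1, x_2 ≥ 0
Feasible point: (3, 0) satisfies every constraint, so the LP is feasible.
Direction d = (1, 0): for each constraint row a, a·d ≤ 0 —
  (-2)(1) + (-1)(0) = -2 ≤ 0
  (-2)(1) + (4)(0) = -2 ≤ 0
  (0)(1) + (2)(0) = 0 ≤ 0
  (-1)(1) + (4)(0) = -1 ≤ 0
  (-2)(1) + (4)(0) = -2 ≤ 0
and d ≥ 0, so (3, 0) + t·d stays feasible for every t ≥ 0. Along this ray z = 8x_1 + 7x_2 changes by 8 per unit t, so z → +∞.

The LP is unbounded; z can be made arbitrarily large.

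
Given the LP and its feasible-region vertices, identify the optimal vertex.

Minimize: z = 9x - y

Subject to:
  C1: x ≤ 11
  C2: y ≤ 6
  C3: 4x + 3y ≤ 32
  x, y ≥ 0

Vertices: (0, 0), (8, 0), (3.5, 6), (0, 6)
(0, 6) with z = -6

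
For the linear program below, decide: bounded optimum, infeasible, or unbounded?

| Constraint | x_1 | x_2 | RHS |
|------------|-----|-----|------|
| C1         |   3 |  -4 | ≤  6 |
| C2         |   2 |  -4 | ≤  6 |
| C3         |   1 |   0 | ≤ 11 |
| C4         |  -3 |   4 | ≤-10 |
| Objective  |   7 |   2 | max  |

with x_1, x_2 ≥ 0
C1 requires 3x_1 - 4x_2 ≤ 6, while C4 (-3x_1 + 4x_2 ≤ -10) is equivalent to 3x_1 - 4x_2 ≥ 10. Together they would need 10 ≤ 3x_1 - 4x_2 ≤ 6, which is impossible since 10 > 6. No point satisfies all constraints.

The feasible region is empty; the LP is infeasible.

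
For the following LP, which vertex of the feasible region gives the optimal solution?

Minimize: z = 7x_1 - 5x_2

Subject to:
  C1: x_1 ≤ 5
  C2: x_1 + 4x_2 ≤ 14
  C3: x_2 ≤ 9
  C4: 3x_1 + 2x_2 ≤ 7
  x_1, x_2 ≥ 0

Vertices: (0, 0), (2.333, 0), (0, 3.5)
(0, 3.5) with z = -17.5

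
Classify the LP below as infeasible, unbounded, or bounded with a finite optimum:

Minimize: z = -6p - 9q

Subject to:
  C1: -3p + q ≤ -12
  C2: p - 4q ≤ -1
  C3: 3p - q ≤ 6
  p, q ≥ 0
C3 requires 3p - q ≤ 6, while C1 (-3p + q ≤ -12) is equivalent to 3p - q ≥ 12. Together they would need 12 ≤ 3p - q ≤ 6, which is impossible since 12 > 6. No point satisfies all constraints.

Infeasible: no point satisfies all constraints simultaneously.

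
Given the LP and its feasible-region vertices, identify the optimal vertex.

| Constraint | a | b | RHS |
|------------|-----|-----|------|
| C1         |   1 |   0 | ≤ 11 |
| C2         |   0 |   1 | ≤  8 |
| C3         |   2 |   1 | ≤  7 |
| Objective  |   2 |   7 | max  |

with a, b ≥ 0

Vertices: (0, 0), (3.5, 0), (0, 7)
(0, 7) with z = 49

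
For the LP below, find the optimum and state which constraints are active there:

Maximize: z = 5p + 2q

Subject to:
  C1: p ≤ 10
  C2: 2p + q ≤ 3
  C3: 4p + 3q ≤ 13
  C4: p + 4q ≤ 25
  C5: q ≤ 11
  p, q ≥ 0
Optimal: p = 1.5, q = 0
Binding: C2, q ≥ 0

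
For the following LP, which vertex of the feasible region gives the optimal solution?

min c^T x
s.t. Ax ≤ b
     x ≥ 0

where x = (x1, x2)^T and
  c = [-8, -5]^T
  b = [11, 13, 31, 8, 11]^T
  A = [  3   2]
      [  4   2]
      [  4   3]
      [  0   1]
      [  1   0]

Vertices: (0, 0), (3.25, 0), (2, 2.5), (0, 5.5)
Evaluating z = -8x1 - 5x2 at each vertex:
  (0, 0): z = 0
  (3.25, 0): z = -26
  (2, 2.5): z = -28.5
  (0, 5.5): z = -27.5

The smallest value is z = -28.5, attained at (2, 2.5).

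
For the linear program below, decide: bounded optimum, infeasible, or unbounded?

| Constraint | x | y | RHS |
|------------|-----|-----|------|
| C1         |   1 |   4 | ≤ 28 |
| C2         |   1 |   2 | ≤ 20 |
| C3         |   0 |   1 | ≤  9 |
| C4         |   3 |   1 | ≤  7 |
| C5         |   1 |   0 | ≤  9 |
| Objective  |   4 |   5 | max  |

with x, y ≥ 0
The point (0, 7) satisfies every constraint, so the LP is feasible; the constraints give x ≤ 9 and y ≤ 9, which with x, y ≥ 0 keep the feasible region inside a bounded box. A feasible, bounded LP attains a finite optimum at a vertex.

The LP has an optimal solution: (0, 7) with z = 35.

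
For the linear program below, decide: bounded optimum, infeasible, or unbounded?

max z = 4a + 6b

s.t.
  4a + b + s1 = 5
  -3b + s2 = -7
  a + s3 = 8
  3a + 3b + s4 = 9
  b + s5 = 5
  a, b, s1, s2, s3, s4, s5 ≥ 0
The point (0, 3) satisfies every constraint, so the LP is feasible; the constraints give a ≤ 8 and b ≤ 5, which with a, b ≥ 0 keep the feasible region inside a bounded box. A feasible, bounded LP attains a finite optimum at a vertex.

Feasible with finite optimum z* = 18 at (0, 3).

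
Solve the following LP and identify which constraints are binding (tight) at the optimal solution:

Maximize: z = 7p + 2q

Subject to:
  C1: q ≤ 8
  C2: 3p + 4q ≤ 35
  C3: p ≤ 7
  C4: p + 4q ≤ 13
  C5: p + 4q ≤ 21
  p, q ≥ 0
Optimal: p = 7, q = 1.5
Slack at optimum:
  C1: slack = 6.5
  C2: slack = 8
  C3: slack = 0 (binding)
  C4: slack = 0 (binding)
  C5: slack = 8
  p ≥ 0: p = 7
  q ≥ 0: q = 1.5
Binding constraints: C3, C4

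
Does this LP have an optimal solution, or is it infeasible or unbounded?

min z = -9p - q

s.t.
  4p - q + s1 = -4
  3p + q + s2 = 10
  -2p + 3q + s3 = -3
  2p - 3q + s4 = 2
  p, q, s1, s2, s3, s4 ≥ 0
The row 2p - 3q + s4 = 2 with s4 ≥ 0 requires 2p - 3q ≤ 2, while the row -2p + 3q + s3 = -3 with s3 ≥ 0 is equivalent to 2p - 3q ≥ 3. Together they would need 3 ≤ 2p - 3q ≤ 2, which is impossible since 3 > 2. No point satisfies all constraints.

The feasible region is empty; the LP is infeasible.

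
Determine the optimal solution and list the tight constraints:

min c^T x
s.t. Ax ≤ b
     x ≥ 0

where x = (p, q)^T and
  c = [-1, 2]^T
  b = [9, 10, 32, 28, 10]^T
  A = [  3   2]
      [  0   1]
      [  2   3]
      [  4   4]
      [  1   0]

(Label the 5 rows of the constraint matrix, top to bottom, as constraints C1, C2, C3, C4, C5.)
Optimal: p = 3, q = 0
Slack at optimum:
  C1: slack = 0 (binding)
  C2: slack = 10
  C3: slack = 26
  C4: slack = 16
  C5: slack = 7
  p ≥ 0: p = 3
  q ≥ 0: q = 0 (binding)
Binding constraints: C1, q ≥ 0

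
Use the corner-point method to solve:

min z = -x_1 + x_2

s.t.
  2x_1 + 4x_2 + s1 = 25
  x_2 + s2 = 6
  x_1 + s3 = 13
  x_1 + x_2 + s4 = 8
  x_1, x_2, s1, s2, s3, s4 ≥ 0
Each vertex is the intersection of two constraint boundaries that also satisfies all remaining constraints:
  x_1 = 0 and x_2 = 0 → (0, 0)
  x_1 + x_2 = 8 and x_2 = 0 → (8, 0)
  2x_1 + 4x_2 = 25 and x_1 + x_2 = 8 → (3.5, 4.5)
  2x_1 + 4x_2 = 25 and x_2 = 6 → (0.5, 6)
  x_2 = 6 and x_1 = 0 → (0, 6)

Evaluating z = -x_1 + x_2 at each vertex:
  (0, 0): z = 0
  (8, 0): z = -8
  (3.5, 4.5): z = 1
  (0.5, 6): z = 5.5
  (0, 6): z = 6

The minimum is at (8, 0) with z = -8.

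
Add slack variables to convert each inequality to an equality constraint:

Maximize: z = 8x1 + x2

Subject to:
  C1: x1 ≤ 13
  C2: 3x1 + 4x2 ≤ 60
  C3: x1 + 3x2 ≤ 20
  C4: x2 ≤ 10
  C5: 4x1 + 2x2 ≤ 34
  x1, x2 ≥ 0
max z = 8x1 + x2

s.t.
  x1 + s1 = 13
  3x1 + 4x2 + s2 = 60
  x1 + 3x2 + s3 = 20
  x2 + s4 = 10
  4x1 + 2x2 + s5 = 34
  x1, x2, s1, s2, s3, s4, s5 ≥ 0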